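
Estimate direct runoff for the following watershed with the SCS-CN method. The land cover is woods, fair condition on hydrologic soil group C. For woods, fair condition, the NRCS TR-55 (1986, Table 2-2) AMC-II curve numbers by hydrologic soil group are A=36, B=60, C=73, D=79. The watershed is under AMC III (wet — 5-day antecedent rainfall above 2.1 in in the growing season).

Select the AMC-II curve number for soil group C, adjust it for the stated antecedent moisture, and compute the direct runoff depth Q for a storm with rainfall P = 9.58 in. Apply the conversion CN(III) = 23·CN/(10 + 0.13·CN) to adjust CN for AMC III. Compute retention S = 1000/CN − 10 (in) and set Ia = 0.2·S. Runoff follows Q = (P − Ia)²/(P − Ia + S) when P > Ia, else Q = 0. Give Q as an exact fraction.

NRCS table: woods, fair condition, soil group C → CN(II) = 73
Wet (AMC III): CN(III) = 23·73/(10 + 0.13·73) = 1679/(1949/100) = 167900/1949 ≈ 86.147
Max retention: S = 1000/(167900/1949) − 10 = 2700/1679 in (≈ 1.608 in)
Ia = 0.2S: 0.2·1.608 = 0.322 in (exactly 540/1679)
Excess rainfall: 9.580 − 0.322 = 9.258 in; P > Ia so Q > 0
Q = (777241/83950)²/((777241/83950) + 2700/1679) = (604103572081/7047602500)/(912241/83950) = 604103572081/76582631950 in ≈ 7.888 in

Q = 604103572081/76582631950 in ≈ 7.888 in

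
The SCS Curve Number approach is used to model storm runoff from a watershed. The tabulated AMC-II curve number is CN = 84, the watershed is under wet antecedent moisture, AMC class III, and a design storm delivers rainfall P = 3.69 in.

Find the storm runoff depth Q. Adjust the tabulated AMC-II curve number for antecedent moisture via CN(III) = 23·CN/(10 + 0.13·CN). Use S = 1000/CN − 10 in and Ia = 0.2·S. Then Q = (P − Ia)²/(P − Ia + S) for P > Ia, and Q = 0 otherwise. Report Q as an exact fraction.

Adjust CN=84 to AMC III: 23·84/(10 + 0.13·84) → 1932 ÷ (523/25) = 48300/523 ≈ 92.352
Retention S: 1000/CN − 10 with CN=92.352 → S = 400/483 ≈ 0.828 in
Ia = 0.2·(400/483) = 80/483 in ≈ 0.166 in
Excess rainfall: 3.690 − 0.166 = 3.524 in; P > Ia so Q > 0
Q: (170227/48300)² ÷ (210227/48300) = 28977231529/10153964100 in (≈ 2.854 in)

Q = 28977231529/10153964100 in ≈ 2.854 in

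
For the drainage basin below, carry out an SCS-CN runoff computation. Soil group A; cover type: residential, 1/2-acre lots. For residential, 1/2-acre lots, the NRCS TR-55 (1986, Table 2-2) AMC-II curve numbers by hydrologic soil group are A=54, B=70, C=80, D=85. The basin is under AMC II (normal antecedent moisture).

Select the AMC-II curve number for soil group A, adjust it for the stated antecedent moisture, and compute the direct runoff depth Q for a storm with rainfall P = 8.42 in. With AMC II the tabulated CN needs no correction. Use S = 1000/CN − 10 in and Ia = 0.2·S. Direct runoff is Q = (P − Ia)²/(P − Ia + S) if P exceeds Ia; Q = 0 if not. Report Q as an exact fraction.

Q = 82210489/27765450 in ≈ 2.961 in

NRCS table: residential, 1/2-acre lots, soil group A → CN(II) = 54
CN(II) = 54; AMC II needs no correction.
Max retention: S = 1000/54 − 10 = 230/27 in (≈ 8.519 in)
Initial abstraction Ia = S/5 = (230/27)/5 = 46/27 ≈ 1.704 in
Since P=8.420 > Ia=1.704: effective rainfall P−Ia = 9067/1350 in
Runoff Q = (P−Ia)²/(P−Ia+S) = (6.716)²/(6.716+8.519) = 82210489/27765450 ≈ 2.961 in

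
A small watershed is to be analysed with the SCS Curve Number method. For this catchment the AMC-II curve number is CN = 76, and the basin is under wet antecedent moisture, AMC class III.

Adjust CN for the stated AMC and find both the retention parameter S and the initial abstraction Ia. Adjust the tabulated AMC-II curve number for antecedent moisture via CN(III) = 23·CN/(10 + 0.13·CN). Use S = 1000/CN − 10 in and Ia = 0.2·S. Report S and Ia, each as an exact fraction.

S = 600/437 in ≈ 1.373 in; Ia = 120/437 in ≈ 0.275 in

CN(III) from CN(II)=76: (23·76)/(10 + 0.13·76) = 43700/497 ≈ 87.928
Retention S: 1000/CN − 10 with CN=87.928 → S = 600/437 ≈ 1.373 in
Initial abstraction Ia = S/5 = (600/437)/5 = 120/437 ≈ 0.275 in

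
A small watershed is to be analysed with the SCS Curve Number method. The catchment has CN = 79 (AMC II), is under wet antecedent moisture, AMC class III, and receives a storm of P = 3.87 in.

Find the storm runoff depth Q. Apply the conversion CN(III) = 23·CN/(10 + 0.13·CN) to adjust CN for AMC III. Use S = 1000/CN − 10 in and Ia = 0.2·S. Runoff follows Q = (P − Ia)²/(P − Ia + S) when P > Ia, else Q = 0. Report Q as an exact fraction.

Q = 145719223347/52764408100 in ≈ 2.762 in

Adjust CN=79 to AMC III: 23·79/(10 + 0.13·79) → 1817 ÷ (2027/100) = 181700/2027 ≈ 89.640
S = 1000/(181700/2027) − 10 = 2100/1817 in ≈ 1.156 in
Initial abstraction Ia = S/5 = (2100/1817)/5 = 420/1817 ≈ 0.231 in
Excess rainfall: 3.870 − 0.231 = 3.639 in; P > Ia so Q > 0
Q = (661179/181700)²/((661179/181700) + 2100/1817) = (437157670041/33014890000)/(871179/181700) = 145719223347/52764408100 in ≈ 2.762 in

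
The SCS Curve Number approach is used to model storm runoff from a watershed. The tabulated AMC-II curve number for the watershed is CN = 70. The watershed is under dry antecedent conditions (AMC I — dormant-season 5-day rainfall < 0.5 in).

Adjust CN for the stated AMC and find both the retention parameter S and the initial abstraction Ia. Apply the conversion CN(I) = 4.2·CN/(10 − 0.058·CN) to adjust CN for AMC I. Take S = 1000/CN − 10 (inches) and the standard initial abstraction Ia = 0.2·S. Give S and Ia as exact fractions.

S = 500/49 in ≈ 10.204 in; Ia = 100/49 in ≈ 2.041 in

Dry (AMC I): CN(I) = 4.2·70/(10 − 0.058·70) = 294/(297/50) = 4900/99 ≈ 49.495
Max retention: S = 1000/(4900/99) − 10 = 500/49 in (≈ 10.204 in)
Initial abstraction Ia = S/5 = (500/49)/5 = 100/49 ≈ 2.041 in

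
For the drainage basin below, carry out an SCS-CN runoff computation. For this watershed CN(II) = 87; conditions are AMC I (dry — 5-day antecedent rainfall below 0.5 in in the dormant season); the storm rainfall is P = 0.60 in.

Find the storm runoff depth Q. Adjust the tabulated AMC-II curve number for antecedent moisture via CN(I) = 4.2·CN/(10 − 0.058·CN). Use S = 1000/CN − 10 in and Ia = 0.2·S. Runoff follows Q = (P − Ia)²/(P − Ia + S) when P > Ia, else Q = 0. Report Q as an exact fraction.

Dry (AMC I): CN(I) = 4.2·87/(10 − 0.058·87) = (1827/5)/(2477/500) = 182700/2477 ≈ 73.759
Retention S: 1000/CN − 10 with CN=73.759 → S = 6500/1827 ≈ 3.558 in
Initial abstraction Ia = S/5 = (6500/1827)/5 = 1300/1827 ≈ 0.712 in
P = 0.600 ≤ Ia = 0.712 in: entire storm abstracted, Q = 0.

Q = 0 in ≈ 0.000 in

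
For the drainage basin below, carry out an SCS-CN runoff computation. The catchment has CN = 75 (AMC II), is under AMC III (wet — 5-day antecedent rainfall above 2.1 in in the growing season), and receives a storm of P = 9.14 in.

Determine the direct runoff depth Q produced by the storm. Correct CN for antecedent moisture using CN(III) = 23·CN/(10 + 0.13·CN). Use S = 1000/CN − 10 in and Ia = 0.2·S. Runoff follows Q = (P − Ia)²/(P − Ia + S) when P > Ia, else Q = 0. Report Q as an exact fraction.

Q = 932264089/122588850 in ≈ 7.605 in

CN(III) from CN(II)=75: (23·75)/(10 + 0.13·75) = 6900/79 ≈ 87.342
S = 1000/(6900/79) − 10 = 100/69 in ≈ 1.449 in
Initial abstraction Ia = S/5 = (100/69)/5 = 20/69 ≈ 0.290 in
P − Ia = 9.140 − 0.290 = 30533/3450 ≈ 8.850 in (> 0, runoff occurs)
Q: (30533/3450)² ÷ (35533/3450) = 932264089/122588850 in (≈ 7.605 in)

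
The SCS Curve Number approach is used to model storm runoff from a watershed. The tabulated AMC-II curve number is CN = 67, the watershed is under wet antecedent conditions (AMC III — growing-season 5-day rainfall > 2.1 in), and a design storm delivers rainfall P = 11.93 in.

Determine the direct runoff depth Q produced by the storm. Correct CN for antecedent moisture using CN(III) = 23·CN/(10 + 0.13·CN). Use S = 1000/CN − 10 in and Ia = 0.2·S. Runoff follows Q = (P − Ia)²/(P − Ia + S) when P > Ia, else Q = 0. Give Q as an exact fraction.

Q = 3141447842569/323981843300 in ≈ 9.696 in

Adjust CN=67 to AMC III: 23·67/(10 + 0.13·67) → 1541 ÷ (1871/100) = 154100/1871 ≈ 82.362
S = 1000/(154100/1871) − 10 = 3300/1541 in ≈ 2.141 in
Ia = 0.2·(3300/1541) = 660/1541 in ≈ 0.428 in
Excess rainfall: 11.930 − 0.428 = 11.502 in; P > Ia so Q > 0
Q: (1772413/154100)² ÷ (2102413/154100) = 3141447842569/323981843300 in (≈ 9.696 in)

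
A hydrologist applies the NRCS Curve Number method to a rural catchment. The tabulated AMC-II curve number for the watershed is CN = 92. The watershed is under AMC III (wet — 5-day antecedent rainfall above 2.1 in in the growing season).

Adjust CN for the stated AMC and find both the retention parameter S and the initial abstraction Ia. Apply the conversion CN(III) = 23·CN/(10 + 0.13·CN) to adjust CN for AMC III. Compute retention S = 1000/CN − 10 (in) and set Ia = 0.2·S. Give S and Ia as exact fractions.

S = 200/529 in ≈ 0.378 in; Ia = 40/529 in ≈ 0.076 in

CN(III) from CN(II)=92: (23·92)/(10 + 0.13·92) = 52900/549 ≈ 96.357
Retention S: 1000/CN − 10 with CN=96.357 → S = 200/529 ≈ 0.378 in
Ia = 0.2S: 0.2·0.378 = 0.076 in (exactly 40/529)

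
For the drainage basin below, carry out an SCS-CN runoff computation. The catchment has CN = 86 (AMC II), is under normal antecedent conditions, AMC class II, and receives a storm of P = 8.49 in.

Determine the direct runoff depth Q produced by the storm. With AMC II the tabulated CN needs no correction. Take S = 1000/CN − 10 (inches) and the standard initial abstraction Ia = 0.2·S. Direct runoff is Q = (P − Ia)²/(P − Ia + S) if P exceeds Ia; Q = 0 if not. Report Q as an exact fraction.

Q = 1232501449/181060100 in ≈ 6.807 in

AMC II — tabulated CN = 86 applies directly.
S = 1000/86 − 10 = 70/43 in ≈ 1.628 in
Ia = 0.2·(70/43) = 14/43 in ≈ 0.326 in
P − Ia = 8.490 − 0.326 = 35107/4300 ≈ 8.164 in (> 0, runoff occurs)
Q: (35107/4300)² ÷ (42107/4300) = 1232501449/181060100 in (≈ 6.807 in)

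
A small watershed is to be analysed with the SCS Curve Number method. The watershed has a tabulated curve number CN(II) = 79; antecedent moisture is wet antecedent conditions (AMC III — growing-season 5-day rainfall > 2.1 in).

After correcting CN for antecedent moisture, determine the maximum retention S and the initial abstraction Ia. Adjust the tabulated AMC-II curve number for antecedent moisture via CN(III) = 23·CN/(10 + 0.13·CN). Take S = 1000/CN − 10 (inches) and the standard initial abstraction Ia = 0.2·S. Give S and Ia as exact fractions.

Adjust CN=79 to AMC III: 23·79/(10 + 0.13·79) → 1817 ÷ (2027/100) = 181700/2027 ≈ 89.640
Max retention: S = 1000/(181700/2027) − 10 = 2100/1817 in (≈ 1.156 in)
Ia = 0.2·(2100/1817) = 420/1817 in ≈ 0.231 in

S = 2100/1817 in ≈ 1.156 in; Ia = 420/1817 in ≈ 0.231 in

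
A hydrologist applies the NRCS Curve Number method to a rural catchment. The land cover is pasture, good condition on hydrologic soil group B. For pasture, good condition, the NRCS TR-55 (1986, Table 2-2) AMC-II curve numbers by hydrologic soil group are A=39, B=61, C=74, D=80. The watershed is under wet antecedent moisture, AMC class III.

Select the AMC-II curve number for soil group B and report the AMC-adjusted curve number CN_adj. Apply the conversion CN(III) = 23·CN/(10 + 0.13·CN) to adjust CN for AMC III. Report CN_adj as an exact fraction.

NRCS table: pasture, good condition, soil group B → CN(II) = 61
Wet (AMC III): CN(III) = 23·61/(10 + 0.13·61) = 1403/(1793/100) = 140300/1793 ≈ 78.249

CN_adj = 140300/1793 ≈ 78.249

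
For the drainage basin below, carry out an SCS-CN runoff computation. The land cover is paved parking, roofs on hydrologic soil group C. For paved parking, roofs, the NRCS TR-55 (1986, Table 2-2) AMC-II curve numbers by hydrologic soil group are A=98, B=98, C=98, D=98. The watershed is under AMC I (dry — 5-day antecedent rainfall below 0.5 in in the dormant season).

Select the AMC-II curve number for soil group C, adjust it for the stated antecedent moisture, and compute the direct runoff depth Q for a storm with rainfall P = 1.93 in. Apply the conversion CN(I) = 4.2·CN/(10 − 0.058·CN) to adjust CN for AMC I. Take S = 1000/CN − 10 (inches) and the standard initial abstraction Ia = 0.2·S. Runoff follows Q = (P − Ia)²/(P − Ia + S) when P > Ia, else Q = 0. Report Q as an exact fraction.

Q = 35568828409/24551631300 in ≈ 1.449 in

NRCS table: paved parking, roofs, soil group C → CN(II) = 98
Dry (AMC I): CN(I) = 4.2·98/(10 − 0.058·98) = (2058/5)/(1079/250) = 102900/1079 ≈ 95.366
S = 1000/(102900/1079) − 10 = 500/1029 in ≈ 0.486 in
Ia = 0.2·(500/1029) = 100/1029 in ≈ 0.097 in
Since P=1.930 > Ia=0.097: effective rainfall P−Ia = 188597/102900 in
Q: (188597/102900)² ÷ (238597/102900) = 35568828409/24551631300 in (≈ 1.449 in)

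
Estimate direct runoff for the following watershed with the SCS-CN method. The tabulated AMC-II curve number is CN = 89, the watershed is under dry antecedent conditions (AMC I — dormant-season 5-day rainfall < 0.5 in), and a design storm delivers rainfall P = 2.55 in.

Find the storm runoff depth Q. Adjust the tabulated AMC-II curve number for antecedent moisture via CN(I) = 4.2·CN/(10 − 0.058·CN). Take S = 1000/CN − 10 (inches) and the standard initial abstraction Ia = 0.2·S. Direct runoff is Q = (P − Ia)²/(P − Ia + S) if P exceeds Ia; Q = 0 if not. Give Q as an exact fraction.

Q = 5375675761/6852464220 in ≈ 0.784 in

Adjust CN=89 to AMC I: 4.2·89/(10 − 0.058·89) → (1869/5) ÷ (2419/500) = 186900/2419 ≈ 77.263
Retention S: 1000/CN − 10 with CN=77.263 → S = 5500/1869 ≈ 2.943 in
Ia = 0.2·(5500/1869) = 1100/1869 in ≈ 0.589 in
Excess rainfall: 2.550 − 0.589 = 1.961 in; P > Ia so Q > 0
Q = (73319/37380)²/((73319/37380) + 5500/1869) = (5375675761/1397264400)/(183319/37380) = 5375675761/6852464220 in ≈ 0.784 in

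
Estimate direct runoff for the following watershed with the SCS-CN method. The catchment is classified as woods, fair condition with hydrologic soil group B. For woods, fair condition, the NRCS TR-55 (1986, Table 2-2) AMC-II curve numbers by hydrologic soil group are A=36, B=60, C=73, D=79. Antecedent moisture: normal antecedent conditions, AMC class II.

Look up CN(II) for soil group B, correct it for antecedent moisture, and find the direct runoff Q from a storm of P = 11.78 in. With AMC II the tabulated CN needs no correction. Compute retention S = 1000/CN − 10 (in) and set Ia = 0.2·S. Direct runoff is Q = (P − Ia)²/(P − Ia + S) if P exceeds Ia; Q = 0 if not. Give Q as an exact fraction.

Q = 2455489/385050 in ≈ 6.377 in

NRCS table: woods, fair condition, soil group B → CN(II) = 60
AMC II — tabulated CN = 60 applies directly.
Retention S: 1000/CN − 10 with CN=60.000 → S = 20/3 ≈ 6.667 in
Ia = 0.2·(20/3) = 4/3 in ≈ 1.333 in
P − Ia = 11.780 − 1.333 = 1567/150 ≈ 10.447 in (> 0, runoff occurs)
Runoff Q = (P−Ia)²/(P−Ia+S) = (10.447)²/(10.447+6.667) = 2455489/385050 ≈ 6.377 in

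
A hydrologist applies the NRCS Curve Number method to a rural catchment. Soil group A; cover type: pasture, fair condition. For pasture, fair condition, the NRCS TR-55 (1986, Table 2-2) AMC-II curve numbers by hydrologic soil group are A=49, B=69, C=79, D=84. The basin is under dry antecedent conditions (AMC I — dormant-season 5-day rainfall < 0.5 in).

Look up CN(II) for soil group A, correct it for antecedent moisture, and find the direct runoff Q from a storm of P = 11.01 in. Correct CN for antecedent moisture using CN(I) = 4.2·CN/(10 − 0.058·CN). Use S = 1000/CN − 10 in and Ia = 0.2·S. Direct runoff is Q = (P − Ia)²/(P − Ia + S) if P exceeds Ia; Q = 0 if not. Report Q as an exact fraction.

Q = 43115615449/36277154900 in ≈ 1.189 in

NRCS table: pasture, fair condition, soil group A → CN(II) = 49
Dry (AMC I): CN(I) = 4.2·49/(10 − 0.058·49) = (1029/5)/(3579/500) = 34300/1193 ≈ 28.751
Retention S: 1000/CN − 10 with CN=28.751 → S = 8500/343 ≈ 24.781 in
Ia = 0.2·(8500/343) = 1700/343 in ≈ 4.956 in
Excess rainfall: 11.010 − 4.956 = 6.054 in; P > Ia so Q > 0
Q = (207643/34300)²/((207643/34300) + 8500/343) = (43115615449/1176490000)/(1057643/34300) = 43115615449/36277154900 in ≈ 1.189 in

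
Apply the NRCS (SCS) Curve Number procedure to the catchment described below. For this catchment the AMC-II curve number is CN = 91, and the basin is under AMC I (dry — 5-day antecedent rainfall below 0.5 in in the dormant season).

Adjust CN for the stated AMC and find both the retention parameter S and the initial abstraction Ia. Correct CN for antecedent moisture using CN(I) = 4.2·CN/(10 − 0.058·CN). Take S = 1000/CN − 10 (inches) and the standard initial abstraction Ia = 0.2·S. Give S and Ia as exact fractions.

S = 1500/637 in ≈ 2.355 in; Ia = 300/637 in ≈ 0.471 in

Adjust CN=91 to AMC I: 4.2·91/(10 − 0.058·91) → (1911/5) ÷ (2361/500) = 63700/787 ≈ 80.940
Retention S: 1000/CN − 10 with CN=80.940 → S = 1500/637 ≈ 2.355 in
Ia = 0.2·(1500/637) = 300/637 in ≈ 0.471 in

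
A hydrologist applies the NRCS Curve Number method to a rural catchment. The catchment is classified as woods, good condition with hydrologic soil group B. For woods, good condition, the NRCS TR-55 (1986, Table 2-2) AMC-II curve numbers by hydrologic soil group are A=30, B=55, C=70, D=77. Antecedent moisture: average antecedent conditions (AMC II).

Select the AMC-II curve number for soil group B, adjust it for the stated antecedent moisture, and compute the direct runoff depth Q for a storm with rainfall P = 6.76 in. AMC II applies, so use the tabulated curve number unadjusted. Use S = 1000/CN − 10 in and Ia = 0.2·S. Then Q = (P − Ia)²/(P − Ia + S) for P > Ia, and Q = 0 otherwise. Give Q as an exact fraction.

Q = 1985281/1006225 in ≈ 1.973 in

NRCS table: woods, good condition, soil group B → CN(II) = 55
CN(II) = 55; AMC II needs no correction.
Max retention: S = 1000/55 − 10 = 90/11 in (≈ 8.182 in)
Initial abstraction Ia = S/5 = (90/11)/5 = 18/11 ≈ 1.636 in
Excess rainfall: 6.760 − 1.636 = 5.124 in; P > Ia so Q > 0
Q: (1409/275)² ÷ (3659/275) = 1985281/1006225 in (≈ 1.973 in)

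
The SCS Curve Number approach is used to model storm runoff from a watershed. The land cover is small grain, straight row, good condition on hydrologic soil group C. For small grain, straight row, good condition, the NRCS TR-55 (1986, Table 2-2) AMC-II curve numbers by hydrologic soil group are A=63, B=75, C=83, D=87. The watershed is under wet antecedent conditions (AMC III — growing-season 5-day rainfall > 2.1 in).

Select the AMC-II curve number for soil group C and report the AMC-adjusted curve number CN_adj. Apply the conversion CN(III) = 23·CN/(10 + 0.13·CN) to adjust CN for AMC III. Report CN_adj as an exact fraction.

CN_adj = 190900/2079 ≈ 91.823

NRCS table: small grain, straight row, good condition, soil group C → CN(II) = 83
CN(III) from CN(II)=83: (23·83)/(10 + 0.13·83) = 190900/2079 ≈ 91.823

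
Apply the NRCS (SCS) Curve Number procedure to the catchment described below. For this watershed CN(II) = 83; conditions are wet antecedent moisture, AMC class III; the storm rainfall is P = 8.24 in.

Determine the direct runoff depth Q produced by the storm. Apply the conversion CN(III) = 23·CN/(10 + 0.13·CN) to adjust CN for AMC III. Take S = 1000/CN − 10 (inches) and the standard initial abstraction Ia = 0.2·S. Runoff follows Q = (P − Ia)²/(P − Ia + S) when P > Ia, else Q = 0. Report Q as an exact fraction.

Q = 74017820258/10195348575 in ≈ 7.260 in

Wet (AMC III): CN(III) = 23·83/(10 + 0.13·83) = 1909/(2079/100) = 190900/2079 ≈ 91.823
S = 1000/(190900/2079) − 10 = 1700/1909 in ≈ 0.891 in
Ia = 0.2·(1700/1909) = 340/1909 in ≈ 0.178 in
Since P=8.240 > Ia=0.178: effective rainfall P−Ia = 384754/47725 in
Q: (384754/47725)² ÷ (427254/47725) = 74017820258/10195348575 in (≈ 7.260 in)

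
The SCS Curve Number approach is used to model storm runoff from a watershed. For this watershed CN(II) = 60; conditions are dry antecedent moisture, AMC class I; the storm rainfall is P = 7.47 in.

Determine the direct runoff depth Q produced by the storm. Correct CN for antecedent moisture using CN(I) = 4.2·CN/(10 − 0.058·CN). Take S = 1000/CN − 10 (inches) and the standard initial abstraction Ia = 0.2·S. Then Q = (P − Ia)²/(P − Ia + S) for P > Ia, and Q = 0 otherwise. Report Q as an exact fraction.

Q = 732297721/800484300 in ≈ 0.915 in

CN(I) from CN(II)=60: (4.2·60)/(10 − 0.058·60) = 6300/163 ≈ 38.650
S = 1000/(6300/163) − 10 = 1000/63 in ≈ 15.873 in
Ia = 0.2S: 0.2·15.873 = 3.175 in (exactly 200/63)
Excess rainfall: 7.470 − 3.175 = 4.295 in; P > Ia so Q > 0
Q: (27061/6300)² ÷ (127061/6300) = 732297721/800484300 in (≈ 0.915 in)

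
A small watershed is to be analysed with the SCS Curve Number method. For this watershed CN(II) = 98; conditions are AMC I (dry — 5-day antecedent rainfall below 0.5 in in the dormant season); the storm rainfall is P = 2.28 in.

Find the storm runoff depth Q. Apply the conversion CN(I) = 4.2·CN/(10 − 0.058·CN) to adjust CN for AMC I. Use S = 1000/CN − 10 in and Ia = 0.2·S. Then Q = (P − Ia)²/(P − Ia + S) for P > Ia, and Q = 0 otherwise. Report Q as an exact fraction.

Adjust CN=98 to AMC I: 4.2·98/(10 − 0.058·98) → (2058/5) ÷ (1079/250) = 102900/1079 ≈ 95.366
Max retention: S = 1000/(102900/1079) − 10 = 500/1029 in (≈ 0.486 in)
Ia = 0.2S: 0.2·0.486 = 0.097 in (exactly 100/1029)
P − Ia = 2.280 − 0.097 = 56153/25725 ≈ 2.183 in (> 0, runoff occurs)
Q = (56153/25725)²/((56153/25725) + 500/1029) = (3153159409/661775625)/(68653/25725) = 3153159409/1766098425 in ≈ 1.785 in

Q = 3153159409/1766098425 in ≈ 1.785 in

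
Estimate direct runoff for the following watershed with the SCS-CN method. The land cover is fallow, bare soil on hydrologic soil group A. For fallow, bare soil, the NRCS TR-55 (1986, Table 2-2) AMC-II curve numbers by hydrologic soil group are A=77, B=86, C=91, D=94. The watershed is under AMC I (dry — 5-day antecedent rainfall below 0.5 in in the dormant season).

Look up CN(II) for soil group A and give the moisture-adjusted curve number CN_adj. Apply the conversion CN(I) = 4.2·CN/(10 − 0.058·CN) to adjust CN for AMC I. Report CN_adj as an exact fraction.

NRCS table: fallow, bare soil, soil group A → CN(II) = 77
Adjust CN=77 to AMC I: 4.2·77/(10 − 0.058·77) → (1617/5) ÷ (2767/500) = 161700/2767 ≈ 58.439

CN_adj = 161700/2767 ≈ 58.439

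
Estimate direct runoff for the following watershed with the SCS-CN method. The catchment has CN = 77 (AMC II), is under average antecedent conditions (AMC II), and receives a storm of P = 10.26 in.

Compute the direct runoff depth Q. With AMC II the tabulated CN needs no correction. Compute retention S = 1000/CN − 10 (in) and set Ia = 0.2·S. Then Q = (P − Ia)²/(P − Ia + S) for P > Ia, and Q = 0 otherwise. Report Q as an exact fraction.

Average conditions: CN = 77 (no AMC adjustment).
Retention S: 1000/CN − 10 with CN=77.000 → S = 230/77 ≈ 2.987 in
Ia = 0.2S: 0.2·2.987 = 0.597 in (exactly 46/77)
P − Ia = 10.260 − 0.597 = 37201/3850 ≈ 9.663 in (> 0, runoff occurs)
Q: (37201/3850)² ÷ (48701/3850) = 1383914401/187498850 in (≈ 7.381 in)

Q = 1383914401/187498850 in ≈ 7.381 in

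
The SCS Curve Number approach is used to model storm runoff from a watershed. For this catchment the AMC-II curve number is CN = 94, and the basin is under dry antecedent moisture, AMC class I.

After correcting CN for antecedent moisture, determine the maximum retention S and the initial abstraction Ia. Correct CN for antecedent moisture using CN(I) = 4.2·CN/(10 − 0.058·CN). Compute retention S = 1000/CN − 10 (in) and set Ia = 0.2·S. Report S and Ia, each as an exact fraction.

S = 500/329 in ≈ 1.520 in; Ia = 100/329 in ≈ 0.304 in

Adjust CN=94 to AMC I: 4.2·94/(10 − 0.058·94) → (1974/5) ÷ (1137/250) = 32900/379 ≈ 86.807
Max retention: S = 1000/(32900/379) − 10 = 500/329 in (≈ 1.520 in)
Initial abstraction Ia = S/5 = (500/329)/5 = 100/329 ≈ 0.304 in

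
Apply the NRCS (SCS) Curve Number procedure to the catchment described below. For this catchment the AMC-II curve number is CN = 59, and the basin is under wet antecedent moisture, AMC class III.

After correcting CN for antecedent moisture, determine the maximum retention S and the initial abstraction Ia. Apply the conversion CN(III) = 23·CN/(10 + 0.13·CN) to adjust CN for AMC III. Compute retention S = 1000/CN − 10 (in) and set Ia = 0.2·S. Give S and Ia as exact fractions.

S = 4100/1357 in ≈ 3.021 in; Ia = 820/1357 in ≈ 0.604 in

CN(III) from CN(II)=59: (23·59)/(10 + 0.13·59) = 135700/1767 ≈ 76.797
Retention S: 1000/CN − 10 with CN=76.797 → S = 4100/1357 ≈ 3.021 in
Ia = 0.2S: 0.2·3.021 = 0.604 in (exactly 820/1357)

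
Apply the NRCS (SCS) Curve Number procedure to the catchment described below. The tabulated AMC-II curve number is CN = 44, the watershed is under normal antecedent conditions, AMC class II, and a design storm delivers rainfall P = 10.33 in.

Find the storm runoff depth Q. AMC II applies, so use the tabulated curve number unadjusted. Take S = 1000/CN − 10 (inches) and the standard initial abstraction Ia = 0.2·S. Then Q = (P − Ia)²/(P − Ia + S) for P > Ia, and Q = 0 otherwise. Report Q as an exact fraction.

Q = 73324969/24819300 in ≈ 2.954 in

Average conditions: CN = 44 (no AMC adjustment).
Retention S: 1000/CN − 10 with CN=44.000 → S = 140/11 ≈ 12.727 in
Ia = 0.2S: 0.2·12.727 = 2.545 in (exactly 28/11)
Excess rainfall: 10.330 − 2.545 = 7.785 in; P > Ia so Q > 0
Q = (8563/1100)²/((8563/1100) + 140/11) = (73324969/1210000)/(22563/1100) = 73324969/24819300 in ≈ 2.954 in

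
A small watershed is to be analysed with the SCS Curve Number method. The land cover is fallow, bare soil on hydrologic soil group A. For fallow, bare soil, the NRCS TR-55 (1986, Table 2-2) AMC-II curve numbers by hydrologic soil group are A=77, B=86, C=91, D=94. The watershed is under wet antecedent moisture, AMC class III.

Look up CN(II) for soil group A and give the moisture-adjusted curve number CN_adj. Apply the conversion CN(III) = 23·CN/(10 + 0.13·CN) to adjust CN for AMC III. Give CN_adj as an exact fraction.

CN_adj = 7700/87 ≈ 88.506

NRCS table: fallow, bare soil, soil group A → CN(II) = 77
CN(III) from CN(II)=77: (23·77)/(10 + 0.13·77) = 7700/87 ≈ 88.506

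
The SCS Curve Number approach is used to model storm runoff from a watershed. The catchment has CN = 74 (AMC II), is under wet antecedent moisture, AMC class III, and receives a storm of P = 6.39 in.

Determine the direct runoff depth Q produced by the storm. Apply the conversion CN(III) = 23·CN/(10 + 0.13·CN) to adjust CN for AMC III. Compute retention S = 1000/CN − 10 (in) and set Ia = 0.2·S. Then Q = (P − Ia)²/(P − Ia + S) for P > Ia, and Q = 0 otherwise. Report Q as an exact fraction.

Q = 268105448521/55126843900 in ≈ 4.863 in

Wet (AMC III): CN(III) = 23·74/(10 + 0.13·74) = 1702/(981/50) = 85100/981 ≈ 86.748
Retention S: 1000/CN − 10 with CN=86.748 → S = 1300/851 ≈ 1.528 in
Ia = 0.2S: 0.2·1.528 = 0.306 in (exactly 260/851)
P − Ia = 6.390 − 0.306 = 517789/85100 ≈ 6.084 in (> 0, runoff occurs)
Runoff Q = (P−Ia)²/(P−Ia+S) = (6.084)²/(6.084+1.528) = 268105448521/55126843900 ≈ 4.863 in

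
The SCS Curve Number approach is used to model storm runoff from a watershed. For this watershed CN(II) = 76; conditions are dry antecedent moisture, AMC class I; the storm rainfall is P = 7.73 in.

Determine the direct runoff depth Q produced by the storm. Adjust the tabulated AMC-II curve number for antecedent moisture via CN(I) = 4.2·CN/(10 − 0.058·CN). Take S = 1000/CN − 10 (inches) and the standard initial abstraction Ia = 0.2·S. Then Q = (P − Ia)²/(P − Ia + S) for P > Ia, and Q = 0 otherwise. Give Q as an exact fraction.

Adjust CN=76 to AMC I: 4.2·76/(10 − 0.058·76) → (1596/5) ÷ (699/125) = 13300/233 ≈ 57.082
S = 1000/(13300/233) − 10 = 1000/133 in ≈ 7.519 in
Ia = 0.2·(1000/133) = 200/133 in ≈ 1.504 in
P − Ia = 7.730 − 1.504 = 82809/13300 ≈ 6.226 in (> 0, runoff occurs)
Runoff Q = (P−Ia)²/(P−Ia+S) = (6.226)²/(6.226+7.519) = 6857330481/2431359700 ≈ 2.820 in

Q = 6857330481/2431359700 in ≈ 2.820 in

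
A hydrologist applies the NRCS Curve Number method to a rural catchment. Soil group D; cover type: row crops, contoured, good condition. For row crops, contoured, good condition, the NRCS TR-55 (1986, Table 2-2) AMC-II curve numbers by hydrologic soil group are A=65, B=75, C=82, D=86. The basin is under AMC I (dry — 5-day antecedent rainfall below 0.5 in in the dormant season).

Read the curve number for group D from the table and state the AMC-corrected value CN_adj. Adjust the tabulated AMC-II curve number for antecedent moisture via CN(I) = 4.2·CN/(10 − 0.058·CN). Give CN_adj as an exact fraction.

NRCS table: row crops, contoured, good condition, soil group D → CN(II) = 86
CN(I) from CN(II)=86: (4.2·86)/(10 − 0.058·86) = 12900/179 ≈ 72.067

CN_adj = 12900/179 ≈ 72.067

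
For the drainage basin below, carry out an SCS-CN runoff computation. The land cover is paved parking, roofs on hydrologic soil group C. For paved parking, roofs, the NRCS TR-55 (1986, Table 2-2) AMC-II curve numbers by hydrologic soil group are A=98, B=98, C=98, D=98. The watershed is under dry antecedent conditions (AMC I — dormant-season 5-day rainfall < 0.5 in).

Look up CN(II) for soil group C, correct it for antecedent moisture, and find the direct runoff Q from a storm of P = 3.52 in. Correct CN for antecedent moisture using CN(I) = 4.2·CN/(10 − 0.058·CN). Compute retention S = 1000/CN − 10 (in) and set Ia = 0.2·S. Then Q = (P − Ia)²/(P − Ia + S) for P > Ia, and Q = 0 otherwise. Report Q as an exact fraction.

NRCS table: paved parking, roofs, soil group C → CN(II) = 98
Dry (AMC I): CN(I) = 4.2·98/(10 − 0.058·98) = (2058/5)/(1079/250) = 102900/1079 ≈ 95.366
Retention S: 1000/CN − 10 with CN=95.366 → S = 500/1029 ≈ 0.486 in
Ia = 0.2·(500/1029) = 100/1029 in ≈ 0.097 in
Since P=3.520 > Ia=0.097: effective rainfall P−Ia = 88052/25725 in
Q: (88052/25725)² ÷ (100552/25725) = 969144338/323337525 in (≈ 2.997 in)

Q = 969144338/323337525 in ≈ 2.997 in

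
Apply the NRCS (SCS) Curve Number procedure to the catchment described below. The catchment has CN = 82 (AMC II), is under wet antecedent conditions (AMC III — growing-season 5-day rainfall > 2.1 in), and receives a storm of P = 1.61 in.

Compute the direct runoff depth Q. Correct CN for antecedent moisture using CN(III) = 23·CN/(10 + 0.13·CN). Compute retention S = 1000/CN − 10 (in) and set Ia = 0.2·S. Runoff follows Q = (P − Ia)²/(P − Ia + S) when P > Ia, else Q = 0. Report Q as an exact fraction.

Q = 17908595329/21106508900 in ≈ 0.848 in

Adjust CN=82 to AMC III: 23·82/(10 + 0.13·82) → 1886 ÷ (1033/50) = 94300/1033 ≈ 91.288
Max retention: S = 1000/(94300/1033) − 10 = 900/943 in (≈ 0.954 in)
Ia = 0.2·(900/943) = 180/943 in ≈ 0.191 in
Since P=1.610 > Ia=0.191: effective rainfall P−Ia = 133823/94300 in
Q = (133823/94300)²/((133823/94300) + 900/943) = (17908595329/8892490000)/(223823/94300) = 17908595329/21106508900 in ≈ 0.848 in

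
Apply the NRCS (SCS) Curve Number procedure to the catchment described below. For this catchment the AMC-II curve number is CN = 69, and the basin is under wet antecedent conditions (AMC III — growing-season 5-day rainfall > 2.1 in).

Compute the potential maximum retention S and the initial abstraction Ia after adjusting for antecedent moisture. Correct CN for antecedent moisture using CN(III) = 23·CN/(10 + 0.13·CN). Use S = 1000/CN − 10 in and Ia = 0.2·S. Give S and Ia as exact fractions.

Adjust CN=69 to AMC III: 23·69/(10 + 0.13·69) → 1587 ÷ (1897/100) = 158700/1897 ≈ 83.658
Retention S: 1000/CN − 10 with CN=83.658 → S = 3100/1587 ≈ 1.953 in
Initial abstraction Ia = S/5 = (3100/1587)/5 = 620/1587 ≈ 0.391 in

S = 3100/1587 in ≈ 1.953 in; Ia = 620/1587 in ≈ 0.391 in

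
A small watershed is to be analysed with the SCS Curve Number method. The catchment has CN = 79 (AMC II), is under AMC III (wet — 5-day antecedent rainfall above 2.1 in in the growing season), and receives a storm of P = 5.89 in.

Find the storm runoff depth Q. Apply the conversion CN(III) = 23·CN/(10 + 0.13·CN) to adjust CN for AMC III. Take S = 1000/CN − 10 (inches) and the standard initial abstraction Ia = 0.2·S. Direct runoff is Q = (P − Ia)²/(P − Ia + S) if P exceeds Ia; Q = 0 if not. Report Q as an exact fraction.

CN(III) from CN(II)=79: (23·79)/(10 + 0.13·79) = 181700/2027 ≈ 89.640
Max retention: S = 1000/(181700/2027) − 10 = 2100/1817 in (≈ 1.156 in)
Ia = 0.2·(2100/1817) = 420/1817 in ≈ 0.231 in
Excess rainfall: 5.890 − 0.231 = 5.659 in; P > Ia so Q > 0
Q = (1028213/181700)²/((1028213/181700) + 2100/1817) = (1057221973369/33014890000)/(1238213/181700) = 1057221973369/224983302100 in ≈ 4.699 in

Q = 1057221973369/224983302100 in ≈ 4.699 in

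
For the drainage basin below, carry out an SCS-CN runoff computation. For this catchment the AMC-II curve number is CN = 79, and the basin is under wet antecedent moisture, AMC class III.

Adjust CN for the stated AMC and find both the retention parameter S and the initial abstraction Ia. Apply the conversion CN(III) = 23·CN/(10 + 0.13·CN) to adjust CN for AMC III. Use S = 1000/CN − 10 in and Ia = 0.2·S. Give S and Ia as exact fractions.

S = 2100/1817 in ≈ 1.156 in; Ia = 420/1817 in ≈ 0.231 in

Wet (AMC III): CN(III) = 23·79/(10 + 0.13·79) = 1817/(2027/100) = 181700/2027 ≈ 89.640
S = 1000/(181700/2027) − 10 = 2100/1817 in ≈ 1.156 in
Ia = 0.2S: 0.2·1.156 = 0.231 in (exactly 420/1817)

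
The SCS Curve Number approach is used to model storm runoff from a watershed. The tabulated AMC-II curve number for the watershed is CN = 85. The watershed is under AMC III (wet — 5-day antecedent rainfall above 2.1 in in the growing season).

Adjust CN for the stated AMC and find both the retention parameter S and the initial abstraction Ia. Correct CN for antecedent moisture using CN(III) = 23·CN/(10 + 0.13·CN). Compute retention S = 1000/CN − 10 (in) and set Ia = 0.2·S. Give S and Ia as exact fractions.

CN(III) from CN(II)=85: (23·85)/(10 + 0.13·85) = 39100/421 ≈ 92.874
Retention S: 1000/CN − 10 with CN=92.874 → S = 300/391 ≈ 0.767 in
Initial abstraction Ia = S/5 = (300/391)/5 = 60/391 ≈ 0.153 in

S = 300/391 in ≈ 0.767 in; Ia = 60/391 in ≈ 0.153 in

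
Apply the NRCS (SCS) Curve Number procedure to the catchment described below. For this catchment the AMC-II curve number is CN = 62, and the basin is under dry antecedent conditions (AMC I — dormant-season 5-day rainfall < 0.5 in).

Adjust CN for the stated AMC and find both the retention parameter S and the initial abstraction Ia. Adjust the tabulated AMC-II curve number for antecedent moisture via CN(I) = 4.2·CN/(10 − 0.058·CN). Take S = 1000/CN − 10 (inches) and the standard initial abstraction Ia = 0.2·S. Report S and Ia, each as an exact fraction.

S = 9500/651 in ≈ 14.593 in; Ia = 1900/651 in ≈ 2.919 in

Adjust CN=62 to AMC I: 4.2·62/(10 − 0.058·62) → (1302/5) ÷ (1601/250) = 65100/1601 ≈ 40.662
Max retention: S = 1000/(65100/1601) − 10 = 9500/651 in (≈ 14.593 in)
Initial abstraction Ia = S/5 = (9500/651)/5 = 1900/651 ≈ 2.919 in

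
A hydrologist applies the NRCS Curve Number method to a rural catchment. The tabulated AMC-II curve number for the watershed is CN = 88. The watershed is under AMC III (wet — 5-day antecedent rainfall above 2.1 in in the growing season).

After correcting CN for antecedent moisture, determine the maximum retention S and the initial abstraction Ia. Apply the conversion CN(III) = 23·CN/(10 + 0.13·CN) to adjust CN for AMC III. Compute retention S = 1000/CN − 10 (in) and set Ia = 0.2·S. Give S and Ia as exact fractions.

S = 150/253 in ≈ 0.593 in; Ia = 30/253 in ≈ 0.119 in

CN(III) from CN(II)=88: (23·88)/(10 + 0.13·88) = 6325/67 ≈ 94.403
S = 1000/(6325/67) − 10 = 150/253 in ≈ 0.593 in
Ia = 0.2S: 0.2·0.593 = 0.119 in (exactly 30/253)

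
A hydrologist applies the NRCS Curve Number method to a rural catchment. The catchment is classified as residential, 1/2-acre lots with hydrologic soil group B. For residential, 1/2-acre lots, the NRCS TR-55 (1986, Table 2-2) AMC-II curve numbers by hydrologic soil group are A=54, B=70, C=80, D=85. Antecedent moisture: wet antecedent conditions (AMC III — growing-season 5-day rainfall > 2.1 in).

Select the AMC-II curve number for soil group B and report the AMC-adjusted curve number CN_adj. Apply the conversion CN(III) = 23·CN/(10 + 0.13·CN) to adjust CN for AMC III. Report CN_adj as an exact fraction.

CN_adj = 16100/191 ≈ 84.293

NRCS table: residential, 1/2-acre lots, soil group B → CN(II) = 70
Adjust CN=70 to AMC III: 23·70/(10 + 0.13·70) → 1610 ÷ (191/10) = 16100/191 ≈ 84.293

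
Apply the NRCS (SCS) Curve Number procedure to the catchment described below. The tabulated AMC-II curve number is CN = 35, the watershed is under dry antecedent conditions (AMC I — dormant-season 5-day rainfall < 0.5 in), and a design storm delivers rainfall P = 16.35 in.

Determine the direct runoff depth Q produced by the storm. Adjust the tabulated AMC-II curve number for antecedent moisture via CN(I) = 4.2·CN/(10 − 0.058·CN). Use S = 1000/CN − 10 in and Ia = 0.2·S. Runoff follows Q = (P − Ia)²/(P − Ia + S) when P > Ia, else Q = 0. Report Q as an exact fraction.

Dry (AMC I): CN(I) = 4.2·35/(10 − 0.058·35) = 147/(797/100) = 14700/797 ≈ 18.444
Retention S: 1000/CN − 10 with CN=18.444 → S = 6500/147 ≈ 44.218 in
Initial abstraction Ia = S/5 = (6500/147)/5 = 1300/147 ≈ 8.844 in
Excess rainfall: 16.350 − 8.844 = 7.506 in; P > Ia so Q > 0
Q: (22069/2940)² ÷ (152069/2940) = 487040761/447082860 in (≈ 1.089 in)

Q = 487040761/447082860 in ≈ 1.089 in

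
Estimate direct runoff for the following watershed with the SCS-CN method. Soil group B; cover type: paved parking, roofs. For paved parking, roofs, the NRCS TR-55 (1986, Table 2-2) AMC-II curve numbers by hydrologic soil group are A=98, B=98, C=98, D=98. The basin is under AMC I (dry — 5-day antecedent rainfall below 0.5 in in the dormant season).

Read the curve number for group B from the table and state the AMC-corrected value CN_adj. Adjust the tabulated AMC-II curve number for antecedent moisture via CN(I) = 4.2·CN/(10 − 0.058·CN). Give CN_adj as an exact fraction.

NRCS table: paved parking, roofs, soil group B → CN(II) = 98
Dry (AMC I): CN(I) = 4.2·98/(10 − 0.058·98) = (2058/5)/(1079/250) = 102900/1079 ≈ 95.366

CN_adj = 102900/1079 ≈ 95.366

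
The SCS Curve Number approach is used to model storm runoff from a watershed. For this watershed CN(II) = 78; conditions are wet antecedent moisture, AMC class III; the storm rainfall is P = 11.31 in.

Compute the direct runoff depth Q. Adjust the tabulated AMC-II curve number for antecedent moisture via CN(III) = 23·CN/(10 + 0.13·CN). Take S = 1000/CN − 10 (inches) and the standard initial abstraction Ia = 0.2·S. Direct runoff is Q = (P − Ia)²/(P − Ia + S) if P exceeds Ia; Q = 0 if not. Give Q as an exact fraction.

Q = 985070145049/98894877900 in ≈ 9.961 in

CN(III) from CN(II)=78: (23·78)/(10 + 0.13·78) = 89700/1007 ≈ 89.076
Retention S: 1000/CN − 10 with CN=89.076 → S = 1100/897 ≈ 1.226 in
Initial abstraction Ia = S/5 = (1100/897)/5 = 220/897 ≈ 0.245 in
P − Ia = 11.310 − 0.245 = 992507/89700 ≈ 11.065 in (> 0, runoff occurs)
Runoff Q = (P−Ia)²/(P−Ia+S) = (11.065)²/(11.065+1.226) = 985070145049/98894877900 ≈ 9.961 in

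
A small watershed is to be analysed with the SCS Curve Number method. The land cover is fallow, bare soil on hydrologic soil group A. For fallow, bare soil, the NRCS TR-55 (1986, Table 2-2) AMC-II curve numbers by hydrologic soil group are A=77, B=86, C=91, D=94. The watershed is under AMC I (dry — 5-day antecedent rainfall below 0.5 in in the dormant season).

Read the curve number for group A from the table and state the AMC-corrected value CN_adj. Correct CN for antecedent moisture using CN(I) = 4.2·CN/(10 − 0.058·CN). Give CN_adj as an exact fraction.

NRCS table: fallow, bare soil, soil group A → CN(II) = 77
Adjust CN=77 to AMC I: 4.2·77/(10 − 0.058·77) → (1617/5) ÷ (2767/500) = 161700/2767 ≈ 58.439

CN_adj = 161700/2767 ≈ 58.439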